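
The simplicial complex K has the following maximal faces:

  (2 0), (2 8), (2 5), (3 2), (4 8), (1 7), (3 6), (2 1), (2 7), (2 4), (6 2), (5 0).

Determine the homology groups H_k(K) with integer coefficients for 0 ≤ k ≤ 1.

H_0 = Z,  H_1 = Z^4.

We work with the vertex ordering 0 < 1 < 2 < 3 < 4 < 5 < 6 < 7 < 8. The simplices of K, each written with vertices in increasing order, are:

  0-simplices (9): [0], [1], [2], [3], [4], [5], [6], [7], [8]
  1-simplices (12): [0,2], [0,5], [1,2], [1,7], [2,3], [2,4], [2,5], [2,6], [2,7], [2,8], [3,6], [4,8]

giving chain groups C_0 ≅ Z^9, C_1 ≅ Z^12.

Boundary ∂_1: C_1 → C_0 maps an edge to its endpoints' difference, ∂[p,q] = q − p. For instance
  ∂[2,4] = [4] − [2].
This gives a 9×12 integer matrix of rank 8; reducing to Smith normal form yields diagonal entries (1,1,1,1,1,1,1,1).

Reading off H_k = ker ∂_k / im ∂_{k+1}:

  H_0: rank C_0 − rank ∂_1 = 9 − 8 = 1, and the invariant factors of ∂_1 are all 1, so H_0 = Z.
  H_1: rank ker ∂_1 − rank ∂_2 = (12 − 8) − 0 = 4, and there is no ∂_2, so H_1 = Z^4.

(K is a triangulation of a wedge of 4 circles.)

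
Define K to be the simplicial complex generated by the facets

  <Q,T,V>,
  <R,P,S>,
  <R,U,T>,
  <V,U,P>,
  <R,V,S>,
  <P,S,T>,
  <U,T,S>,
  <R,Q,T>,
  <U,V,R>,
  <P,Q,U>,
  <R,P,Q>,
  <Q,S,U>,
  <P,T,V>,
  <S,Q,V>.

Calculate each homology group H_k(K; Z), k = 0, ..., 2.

H_0 = Z,  H_1 = Z^2,  H_2 = Z.

Order the vertices as P < Q < R < S < T < U < V. Listing each simplex with vertices in this order, K has dimension 2 with simplices:

  0-simplices (7): P, Q, R, S, T, U, V
  1-simplices (21): PQ, PR, PS, PT, PU, PV, QR, QS, QT, QU, QV, RS, RT, RU, RV, ST, SU, SV, TU, TV, UV
  2-simplices (14): PQR, PQU, PRS, PST, PTV, PUV, QRT, QSU, QSV, QTV, RSV, RTU, RUV, STU

giving chain groups C_0 ≅ Z^7, C_1 ≅ Z^21, C_2 ≅ Z^14.

Boundary ∂_1: C_1 → C_0 maps an edge to its endpoints' difference, ∂[p,q] = q − p. For instance
  ∂PQ = Q − P.
As a 7×21 matrix over Z this has rank 6, with invariant factors (1,1,1,1,1,1).

∂_2: C_2 → C_1 acts by ∂[p,q,r] = [q,r] − [p,r] + [p,q]. For instance
  ∂STU = TU − SU + ST,
  ∂RSV = SV − RV + RS.
The 21×14 boundary matrix has rank 13 and Smith normal form diag(1,1,1,1,1,1,1,1,1,1,1,1,1).

From H_k ≅ ker(∂_k) / im(∂_{k+1}) we obtain:

  H_0: rank C_0 − rank ∂_1 = 7 − 6 = 1, and the invariant factors of ∂_1 are all 1, so H_0 = Z.
  H_1: rank ker ∂_1 − rank ∂_2 = (21 − 6) − 13 = 2, and the invariant factors of ∂_2 are all 1, so H_1 = Z^2.
  H_2: rank ker ∂_2 − rank ∂_3 = (14 − 13) − 0 = 1, and there is no ∂_3, so H_2 = Z.

(K is a triangulation of the torus T^2.)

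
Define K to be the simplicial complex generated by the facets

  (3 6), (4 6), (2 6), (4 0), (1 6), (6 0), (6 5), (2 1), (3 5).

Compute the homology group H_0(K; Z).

Take the total order 0 < 1 < 2 < 3 < 4 < 5 < 6 on the vertex set. Then K (dimension 1) consists of the simplices:

  0-simplices (7): [0], [1], [2], [3], [4], [5], [6]
  1-simplices (9): [0,4], [0,6], [1,2], [1,6], [2,6], [3,5], [3,6], [4,6], [5,6]

giving chain groups C_0 ≅ Z^7, C_1 ≅ Z^9.

∂_1: C_1 → C_0 is given by ∂[p,q] = [q] − [p]. For instance
  ∂[0,4] = [4] − [0].
As a 7×9 matrix over Z this has rank 6, with invariant factors (1,1,1,1,1,1).

From H_k ≅ ker(∂_k) / im(∂_{k+1}) we obtain:

  H_0: rank C_0 − rank ∂_1 = 7 − 6 = 1, and the invariant factors of ∂_1 are all 1, so H_0 = Z.

H_0 = Z.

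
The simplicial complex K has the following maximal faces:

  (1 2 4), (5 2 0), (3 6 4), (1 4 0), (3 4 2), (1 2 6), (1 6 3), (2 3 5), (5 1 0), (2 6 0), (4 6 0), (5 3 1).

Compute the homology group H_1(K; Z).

H_1 ≅ Z/2Z.

K has 7 vertices, 18 edges, 12 triangles.
rank ∂_1 = 6, rank ∂_2 = 12 ⇒ b_1 = 18 − 6 − 12 = 0; ∂_2 has invariant factor(s) [2] giving torsion. So H_1 ≅ Z/2Z.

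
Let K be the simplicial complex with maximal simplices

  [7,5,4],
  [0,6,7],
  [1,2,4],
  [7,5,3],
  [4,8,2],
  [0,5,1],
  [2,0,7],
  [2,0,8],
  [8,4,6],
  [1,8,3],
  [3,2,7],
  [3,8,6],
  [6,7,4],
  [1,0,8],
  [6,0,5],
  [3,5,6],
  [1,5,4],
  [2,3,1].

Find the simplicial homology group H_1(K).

Fix the vertex order 0 < 1 < 2 < 3 < 4 < 5 < 6 < 7 < 8 and write every simplex with vertices in increasing order. Then dim K = 2 and the simplices of K are:

  0-simplices (9): [0], [1], [2], [3], [4], [5], [6], [7], [8]
  1-simplices (27): (27 of them)
  2-simplices (18): [0,1,5], [0,1,8], [0,2,7], [0,2,8], [0,5,6], [0,6,7], [1,2,3], [1,2,4], [1,3,8], [1,4,5], [2,3,7], [2,4,8], [3,5,6], [3,5,7], [3,6,8], [4,5,7], [4,6,7], [4,6,8]

so the chain groups are C_0 ≅ Z^9, C_1 ≅ Z^27, C_2 ≅ Z^18.

∂_1: C_1 → C_0 is given by ∂[p,q] = [q] − [p].
As a 9×27 matrix over Z this has rank 8, with invariant factors (1,1,1,1,1,1,1,1).

∂_2: C_2 → C_1 sends each 2-simplex [p,q,r] to [q,r] − [p,r] + [p,q]. For instance
  ∂[3,6,8] = [6,8] − [3,8] + [3,6],
  ∂[4,6,8] = [6,8] − [4,8] + [4,6].
The 27×18 boundary matrix has rank 18 and Smith normal form diag(1,1,1,1,1,1,1,1,1,1,1,1,1,1,1,1,1,2).

Computing H_k = (kernel of ∂_k) / (image of ∂_{k+1}):

  H_1: rank ker ∂_1 − rank ∂_2 = (27 − 8) − 18 = 1, and ∂_2 has invariant factor 2 > 1, so H_1 = Z ⊕ Z/2.

H_1 ≅ Z ⊕ Z/2.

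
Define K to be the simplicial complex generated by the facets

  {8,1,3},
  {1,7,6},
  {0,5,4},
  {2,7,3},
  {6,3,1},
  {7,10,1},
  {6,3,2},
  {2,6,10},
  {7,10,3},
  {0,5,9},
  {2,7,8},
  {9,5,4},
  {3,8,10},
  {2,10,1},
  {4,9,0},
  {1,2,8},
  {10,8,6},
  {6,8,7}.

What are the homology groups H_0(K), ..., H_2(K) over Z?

H_0 = Z^2,  H_1 = Z^2,  H_2 = Z^2.

K has 11 vertices, 27 edges, 18 triangles.
rank ∂_0 = 0, rank ∂_1 = 9 ⇒ b_0 = 11 − 0 − 9 = 2; all invariant factors of ∂_1 are 1 so no torsion. So H_0 ≅ Z^2.
rank ∂_1 = 9, rank ∂_2 = 16 ⇒ b_1 = 27 − 9 − 16 = 2; all invariant factors of ∂_2 are 1 so no torsion. So H_1 ≅ Z^2.
rank ∂_2 = 16, rank ∂_3 = 0 ⇒ b_2 = 18 − 16 − 0 = 2. So H_2 ≅ Z^2.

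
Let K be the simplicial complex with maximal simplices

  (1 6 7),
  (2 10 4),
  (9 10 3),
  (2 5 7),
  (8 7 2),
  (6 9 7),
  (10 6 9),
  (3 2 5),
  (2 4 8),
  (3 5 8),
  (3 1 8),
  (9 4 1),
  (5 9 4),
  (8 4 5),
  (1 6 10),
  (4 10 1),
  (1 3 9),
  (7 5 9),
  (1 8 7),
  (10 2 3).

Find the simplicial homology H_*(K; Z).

H_0 ≅ Z,  H_1 ≅ Z ⊕ Z/2,  H_2 = 0.

Order the vertices as 1 < 2 < 3 < 4 < 5 < 6 < 7 < 8 < 9 < 10. Listing each simplex with vertices in this order, K has dimension 2 with simplices:

  0-simplices (10): [1], [2], [3], [4], [5], [6], [7], [8], [9], [10]
  1-simplices (30): (30 of them)
  2-simplices (20): (20 of them)

giving chain groups C_0 ≅ Z^10, C_1 ≅ Z^30, C_2 ≅ Z^20.

The boundary map ∂_1: C_1 → C_0 is given by ∂[p,q] = [q] − [p].
The 10×30 boundary matrix has rank 9 and Smith normal form diag(1,1,1,1,1,1,1,1,1).

∂_2: C_2 → C_1 sends each 2-simplex [p,q,r] to [q,r] − [p,r] + [p,q]. For instance
  ∂[5,7,9] = [7,9] − [5,9] + [5,7],
  ∂[6,9,10] = [9,10] − [6,10] + [6,9].
The resulting 30×20 matrix has rank 20, and its Smith normal form has invariant factors (1,1,1,1,1,1,1,1,1,1,1,1,1,1,1,1,1,1,1,2).

From H_k ≅ ker(∂_k) / im(∂_{k+1}) we obtain:

  H_0: rank C_0 − rank ∂_1 = 10 − 9 = 1, and the invariant factors of ∂_1 are all 1, so H_0 = Z.
  H_1: rank ker ∂_1 − rank ∂_2 = (30 − 9) − 20 = 1, and ∂_2 has invariant factor 2 > 1, so H_1 = Z ⊕ Z/2.
  H_2: rank ker ∂_2 − rank ∂_3 = (20 − 20) − 0 = 0, and there is no ∂_3, so H_2 = 0.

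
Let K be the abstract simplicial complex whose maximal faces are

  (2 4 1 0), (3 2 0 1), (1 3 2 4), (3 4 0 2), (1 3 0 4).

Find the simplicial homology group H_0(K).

H_0 = Z.

Fix the vertex order 0 < 1 < 2 < 3 < 4 and write every simplex with vertices in increasing order. Then dim K = 3 and the simplices of K are:

  0-simplices (5): [0], [1], [2], [3], [4]
  1-simplices (10): [0,1], [0,2], [0,3], [0,4], [1,2], [1,3], [1,4], [2,3], [2,4], [3,4]
  2-simplices (10): [0,1,2], [0,1,3], [0,1,4], [0,2,3], [0,2,4], [0,3,4], [1,2,3], [1,2,4], [1,3,4], [2,3,4]
  3-simplices (5): [0,1,2,3], [0,1,2,4], [0,1,3,4], [0,2,3,4], [1,2,3,4]

so the chain groups are C_0 ≅ Z^5, C_1 ≅ Z^10, C_2 ≅ Z^10, C_3 ≅ Z^5.

Boundary ∂_1: C_1 → C_0 sends each edge [p,q] (with p < q) to q − p.
The resulting 5×10 matrix has rank 4, and its Smith normal form has invariant factors (1,1,1,1).

∂_2: C_2 → C_1 maps a triangle to the signed sum of its edges. For instance
  ∂[0,1,3] = [1,3] − [0,3] + [0,1],
  ∂[1,2,4] = [2,4] − [1,4] + [1,2].
The resulting 10×10 matrix has rank 6, and its Smith normal form has invariant factors (1,1,1,1,1,1).

∂_3: C_3 → C_2 sends each 3-simplex σ to the alternating sum Σ_i (−1)^i (σ with its i-th vertex removed). For instance
  ∂[0,2,3,4] = [2,3,4] − [0,3,4] + [0,2,4] − [0,2,3],
  ∂[1,2,3,4] = [2,3,4] − [1,3,4] + [1,2,4] − [1,2,3].
This gives a 10×5 integer matrix of rank 4; reducing to Smith normal form yields diagonal entries (1,1,1,1).

From H_k ≅ ker(∂_k) / im(∂_{k+1}) we obtain:

  H_0: rank C_0 − rank ∂_1 = 5 − 4 = 1, and the invariant factors of ∂_1 are all 1, so H_0 = Z.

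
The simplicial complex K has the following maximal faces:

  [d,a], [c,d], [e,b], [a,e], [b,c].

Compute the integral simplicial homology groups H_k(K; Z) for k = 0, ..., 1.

We work with the vertex ordering a < b < c < d < e. The simplices of K, each written with vertices in increasing order, are:

  0-simplices (5): a, b, c, d, e
  1-simplices (5): ad, ae, bc, be, cd

so the chain groups are C_0 ≅ Z^5, C_1 ≅ Z^5.

The boundary map ∂_1: C_1 → C_0 maps an edge to its endpoints' difference, ∂[p,q] = q − p. For instance
  ∂ae = e − a.
This gives a 5×5 integer matrix of rank 4; reducing to Smith normal form yields diagonal entries (1,1,1,1).

Computing H_k = (kernel of ∂_k) / (image of ∂_{k+1}):

  H_0: rank C_0 − rank ∂_1 = 5 − 4 = 1, and the invariant factors of ∂_1 are all 1, so H_0 = Z.
  H_1: rank ker ∂_1 − rank ∂_2 = (5 − 4) − 0 = 1, and there is no ∂_2, so H_1 = Z.

H_0 = Z,  H_1 = Z.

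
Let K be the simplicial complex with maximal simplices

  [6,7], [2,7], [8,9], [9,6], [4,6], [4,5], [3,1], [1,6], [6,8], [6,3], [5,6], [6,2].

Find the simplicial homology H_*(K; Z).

H_0 ≅ Z,  H_1 ≅ Z^4.

K has 9 vertices, 12 edges.
rank ∂_0 = 0, rank ∂_1 = 8 ⇒ b_0 = 9 − 0 − 8 = 1; all invariant factors of ∂_1 are 1 so no torsion. So H_0 ≅ Z.
rank ∂_1 = 8, rank ∂_2 = 0 ⇒ b_1 = 12 − 8 − 0 = 4. So H_1 ≅ Z^4.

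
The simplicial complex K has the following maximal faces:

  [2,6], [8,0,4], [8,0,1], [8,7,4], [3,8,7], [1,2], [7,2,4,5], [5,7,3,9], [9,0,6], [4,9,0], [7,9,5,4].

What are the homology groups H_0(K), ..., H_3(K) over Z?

H_0 = Z,  H_1 = Z^2,  H_2 = 0,  H_3 = 0.

Order the vertices as 0 < 1 < 2 < 3 < 4 < 5 < 6 < 7 < 8 < 9. Listing each simplex with vertices in this order, K has dimension 3 with simplices:

  0-simplices (10): [0], [1], [2], [3], [4], [5], [6], [7], [8], [9]
  1-simplices (24): (24 of them)
  2-simplices (16): [0,1,8], [0,4,8], [0,4,9], [0,6,9], [2,4,5], [2,4,7], [2,5,7], [3,5,7], [3,5,9], [3,7,8], [3,7,9], [4,5,7], [4,5,9], [4,7,8], [4,7,9], [5,7,9]
  3-simplices (3): [2,4,5,7], [3,5,7,9], [4,5,7,9]

Hence C_0 ≅ Z^10, C_1 ≅ Z^24, C_2 ≅ Z^16, C_3 ≅ Z^3.

The boundary map ∂_1: C_1 → C_0 is given by ∂[p,q] = [q] − [p]. For instance
  ∂[4,7] = [7] − [4].
The 10×24 boundary matrix has rank 9 and Smith normal form diag(1,1,1,1,1,1,1,1,1).

Boundary ∂_2: C_2 → C_1 sends each 2-simplex [p,q,r] to [q,r] − [p,r] + [p,q]. For instance
  ∂[3,7,9] = [7,9] − [3,9] + [3,7],
  ∂[0,6,9] = [6,9] − [0,9] + [0,6].
The resulting 24×16 matrix has rank 13, and its Smith normal form has invariant factors (1,1,1,1,1,1,1,1,1,1,1,1,1).

The boundary map ∂_3: C_3 → C_2 sends each 3-simplex σ to the alternating sum Σ_i (−1)^i (σ with its i-th vertex removed). For instance
  ∂[4,5,7,9] = [5,7,9] − [4,7,9] + [4,5,9] − [4,5,7],
  ∂[3,5,7,9] = [5,7,9] − [3,7,9] + [3,5,9] − [3,5,7].
The 16×3 boundary matrix has rank 3 and Smith normal form diag(1,1,1).

Computing H_k = (kernel of ∂_k) / (image of ∂_{k+1}):

  H_0: rank C_0 − rank ∂_1 = 10 − 9 = 1, and the invariant factors of ∂_1 are all 1, so H_0 ≅ Z.
  H_1: rank ker ∂_1 − rank ∂_2 = (24 − 9) − 13 = 2, and the invariant factors of ∂_2 are all 1, so H_1 ≅ Z^2.
  H_2: rank ker ∂_2 − rank ∂_3 = (16 − 13) − 3 = 0, and the invariant factors of ∂_3 are all 1, so H_2 ≅ 0.
  H_3: rank ker ∂_3 − rank ∂_4 = (3 − 3) − 0 = 0, and there is no ∂_4, so H_3 ≅ 0.

As a check, the Euler characteristic is 10 − 24 + 16 − 3 = -1, which agrees with 1 − 2 + 0 − 0 = -1.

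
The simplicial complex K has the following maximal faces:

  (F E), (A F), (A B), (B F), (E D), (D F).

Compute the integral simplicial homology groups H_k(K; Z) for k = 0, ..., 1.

H_0 ≅ Z,  H_1 ≅ Z^2.

Fix the vertex order A < B < D < E < F and write every simplex with vertices in increasing order. Then dim K = 1 and the simplices of K are:

  0-simplices (5): A, B, D, E, F
  1-simplices (6): AB, AF, BF, DE, DF, EF

giving chain groups C_0 ≅ Z^5, C_1 ≅ Z^6.

The boundary map ∂_1: C_1 → C_0 is given by ∂[p,q] = [q] − [p]. For instance
  ∂AF = F − A.
The resulting 5×6 matrix has rank 4, and its Smith normal form has invariant factors (1,1,1,1).

From H_k ≅ ker(∂_k) / im(∂_{k+1}) we obtain:

  H_0: rank C_0 − rank ∂_1 = 5 − 4 = 1, and the invariant factors of ∂_1 are all 1, so H_0 = Z.
  H_1: rank ker ∂_1 − rank ∂_2 = (6 − 4) − 0 = 2, and there is no ∂_2, so H_1 = Z^2.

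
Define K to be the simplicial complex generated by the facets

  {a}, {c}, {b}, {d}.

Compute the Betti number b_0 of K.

Fix the vertex order a < b < c < d and write every simplex with vertices in increasing order. Then dim K = 0 and the simplices of K are:

  0-simplices (4): a, b, c, d

Hence C_0 ≅ Z^4.

Reading off H_k = ker ∂_k / im ∂_{k+1}:

  H_0: rank C_0 − rank ∂_1 = 4 − 0 = 4, and there is no ∂_1, so H_0 = Z^4.

Hence the Betti numbers are b_0 = 4.

b_0 = 4.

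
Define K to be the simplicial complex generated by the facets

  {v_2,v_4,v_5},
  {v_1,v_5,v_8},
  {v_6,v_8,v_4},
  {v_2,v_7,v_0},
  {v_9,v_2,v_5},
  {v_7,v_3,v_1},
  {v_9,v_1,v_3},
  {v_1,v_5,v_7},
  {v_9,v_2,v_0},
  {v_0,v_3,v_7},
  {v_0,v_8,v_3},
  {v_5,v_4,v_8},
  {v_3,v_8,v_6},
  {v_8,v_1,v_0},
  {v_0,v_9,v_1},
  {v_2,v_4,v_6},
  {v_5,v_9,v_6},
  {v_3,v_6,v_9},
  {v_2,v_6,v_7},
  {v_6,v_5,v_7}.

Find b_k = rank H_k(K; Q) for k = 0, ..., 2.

b_0 = 1, b_1 = 1, b_2 = 0.

Fix the vertex order v_0 < v_1 < v_2 < v_3 < v_4 < v_5 < v_6 < v_7 < v_8 < v_9 and write every simplex with vertices in increasing order. Then dim K = 2 and the simplices of K are:

  0-simplices (10): [v_0], [v_1], [v_2], [v_3], [v_4], [v_5], [v_6], [v_7], [v_8], [v_9]
  1-simplices (30): (30 of them)
  2-simplices (20): (20 of them)

giving chain groups C_0 ≅ Z^10, C_1 ≅ Z^30, C_2 ≅ Z^20.

The boundary map ∂_1: C_1 → C_0 is given by ∂[p,q] = [q] − [p].
This gives a 10×30 integer matrix of rank 9; reducing to Smith normal form yields diagonal entries (1,1,1,1,1,1,1,1,1).

∂_2: C_2 → C_1 sends each 2-simplex [p,q,r] to [q,r] − [p,r] + [p,q]. For instance
  ∂[v_0,v_2,v_9] = [v_2,v_9] − [v_0,v_9] + [v_0,v_2],
  ∂[v_5,v_6,v_9] = [v_6,v_9] − [v_5,v_9] + [v_5,v_6].
The 30×20 boundary matrix has rank 20 and Smith normal form diag(1,1,1,1,1,1,1,1,1,1,1,1,1,1,1,1,1,1,1,2).

From H_k ≅ ker(∂_k) / im(∂_{k+1}) we obtain:

  H_0: rank C_0 − rank ∂_1 = 10 − 9 = 1, and the invariant factors of ∂_1 are all 1, so H_0 = Z.
  H_1: rank ker ∂_1 − rank ∂_2 = (30 − 9) − 20 = 1, and ∂_2 has invariant factor 2 > 1, so H_1 = Z ⊕ Z/2.
  H_2: rank ker ∂_2 − rank ∂_3 = (20 − 20) − 0 = 0, and there is no ∂_3, so H_2 = 0.

Hence the Betti numbers are b_0 = 1, b_1 = 1, b_2 = 0.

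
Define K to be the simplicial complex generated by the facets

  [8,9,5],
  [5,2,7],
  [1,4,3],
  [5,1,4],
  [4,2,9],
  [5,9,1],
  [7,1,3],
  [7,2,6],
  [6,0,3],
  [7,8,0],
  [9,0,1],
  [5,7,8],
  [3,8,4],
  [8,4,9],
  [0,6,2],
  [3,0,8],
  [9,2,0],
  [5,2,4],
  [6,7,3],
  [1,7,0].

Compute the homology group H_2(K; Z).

Fix the vertex order 0 < 1 < 2 < 3 < 4 < 5 < 6 < 7 < 8 < 9 and write every simplex with vertices in increasing order. Then dim K = 2 and the simplices of K are:

  0-simplices (10): [0], [1], [2], [3], [4], [5], [6], [7], [8], [9]
  1-simplices (30): (30 of them)
  2-simplices (20): (20 of them)

Hence C_0 ≅ Z^10, C_1 ≅ Z^30, C_2 ≅ Z^20.

Boundary ∂_1: C_1 → C_0 sends each edge [p,q] (with p < q) to q − p. For instance
  ∂[2,5] = [5] − [2].
The 10×30 boundary matrix has rank 9 and Smith normal form diag(1,1,1,1,1,1,1,1,1).

∂_2: C_2 → C_1 acts by ∂[p,q,r] = [q,r] − [p,r] + [p,q]. For instance
  ∂[2,4,9] = [4,9] − [2,9] + [2,4],
  ∂[5,8,9] = [8,9] − [5,9] + [5,8].
The resulting 30×20 matrix has rank 20, and its Smith normal form has invariant factors (1,1,1,1,1,1,1,1,1,1,1,1,1,1,1,1,1,1,1,2).

Reading off H_k = ker ∂_k / im ∂_{k+1}:

  H_2: rank ker ∂_2 − rank ∂_3 = (20 − 20) − 0 = 0, and there is no ∂_3, so H_2 ≅ 0.

(K is a triangulation of the Klein bottle.)

H_2 = 0.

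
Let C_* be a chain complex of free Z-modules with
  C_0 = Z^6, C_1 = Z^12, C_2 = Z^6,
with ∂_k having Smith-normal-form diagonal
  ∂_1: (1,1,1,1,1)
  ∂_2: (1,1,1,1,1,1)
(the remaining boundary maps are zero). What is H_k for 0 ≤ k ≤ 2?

H_0 = Z,  H_1 = Z,  H_2 = 0.

H_0: b_0 = 6 − 0 − 5 = 1; torsion from ∂_1 factors > 1: none. So H_0 = Z.
H_1: b_1 = 12 − 5 − 6 = 1; torsion from ∂_2 factors > 1: none. So H_1 = Z.
H_2: b_2 = 6 − 6 − 0 = 0; torsion from ∂_3 factors > 1: none. So H_2 = 0.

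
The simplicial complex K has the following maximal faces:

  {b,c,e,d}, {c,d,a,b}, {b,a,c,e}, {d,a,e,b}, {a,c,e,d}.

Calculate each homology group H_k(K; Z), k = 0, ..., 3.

H_0 = Z,  H_1 = 0,  H_2 = 0,  H_3 = Z.

Order the vertices as a < b < c < d < e. Listing each simplex with vertices in this order, K has dimension 3 with simplices:

  0-simplices (5): a, b, c, d, e
  1-simplices (10): ab, ac, ad, ae, bc, bd, be, cd, ce, de
  2-simplices (10): abc, abd, abe, acd, ace, ade, bcd, bce, bde, cde
  3-simplices (5): abcd, abce, abde, acde, bcde

so the chain groups are C_0 ≅ Z^5, C_1 ≅ Z^10, C_2 ≅ Z^10, C_3 ≅ Z^5.

∂_1: C_1 → C_0 is given by ∂[p,q] = [q] − [p]. For instance
  ∂bd = d − b.
The resulting 5×10 matrix has rank 4, and its Smith normal form has invariant factors (1,1,1,1).

The boundary map ∂_2: C_2 → C_1 acts by ∂[p,q,r] = [q,r] − [p,r] + [p,q]. For instance
  ∂ace = ce − ae + ac,
  ∂abe = be − ae + ab.
As a 10×10 matrix over Z this has rank 6, with invariant factors (1,1,1,1,1,1).

The boundary map ∂_3: C_3 → C_2 sends each 3-simplex σ to the alternating sum Σ_i (−1)^i (σ with its i-th vertex removed). For instance
  ∂abde = bde − ade + abe − abd,
  ∂abce = bce − ace + abe − abc.
This gives a 10×5 integer matrix of rank 4; reducing to Smith normal form yields diagonal entries (1,1,1,1).

Now H_k = ker ∂_k / im ∂_{k+1}, so:

  H_0: rank C_0 − rank ∂_1 = 5 − 4 = 1, and the invariant factors of ∂_1 are all 1, so H_0 ≅ Z.
  H_1: rank ker ∂_1 − rank ∂_2 = (10 − 4) − 6 = 0, and the invariant factors of ∂_2 are all 1, so H_1 ≅ 0.
  H_2: rank ker ∂_2 − rank ∂_3 = (10 − 6) − 4 = 0, and the invariant factors of ∂_3 are all 1, so H_2 ≅ 0.
  H_3: rank ker ∂_3 − rank ∂_4 = (5 − 4) − 0 = 1, and there is no ∂_4, so H_3 ≅ Z.

As a check, the Euler characteristic is 5 − 10 + 10 − 5 = 0, which agrees with 1 − 0 + 0 − 1 = 0.
(K is a triangulation of the 3-sphere S^3.)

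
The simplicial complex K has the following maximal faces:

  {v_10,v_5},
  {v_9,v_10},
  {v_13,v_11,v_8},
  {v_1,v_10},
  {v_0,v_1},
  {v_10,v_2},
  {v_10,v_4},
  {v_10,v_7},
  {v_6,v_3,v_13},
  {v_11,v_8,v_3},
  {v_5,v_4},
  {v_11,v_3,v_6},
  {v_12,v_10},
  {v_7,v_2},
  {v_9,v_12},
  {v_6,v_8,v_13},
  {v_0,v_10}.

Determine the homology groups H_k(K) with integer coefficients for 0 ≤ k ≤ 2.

H_0 = Z^2,  H_1 = Z^5,  H_2 = 0.

K has 14 vertices, 22 edges, 5 triangles.
rank ∂_0 = 0, rank ∂_1 = 12 ⇒ b_0 = 14 − 0 − 12 = 2; all invariant factors of ∂_1 are 1 so no torsion. So H_0 = Z^2.
rank ∂_1 = 12, rank ∂_2 = 5 ⇒ b_1 = 22 − 12 − 5 = 5; all invariant factors of ∂_2 are 1 so no torsion. So H_1 = Z^5.
rank ∂_2 = 5, rank ∂_3 = 0 ⇒ b_2 = 5 − 5 − 0 = 0. So H_2 = 0.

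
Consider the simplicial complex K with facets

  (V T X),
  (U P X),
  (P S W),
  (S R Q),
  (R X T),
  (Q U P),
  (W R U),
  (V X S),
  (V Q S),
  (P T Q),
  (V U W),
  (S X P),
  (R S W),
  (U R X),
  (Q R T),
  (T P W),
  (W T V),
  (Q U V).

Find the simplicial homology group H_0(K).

H_0 ≅ Z.

Order the vertices as P < Q < R < S < T < U < V < W < X. Listing each simplex with vertices in this order, K has dimension 2 with simplices:

  0-simplices (9): P, Q, R, S, T, U, V, W, X
  1-simplices (27): PQ, PS, PT, PU, PW, PX, QR, QS, QT, QU, QV, RS, RT, RU, RW, RX, SV, SW, SX, TV, TW, TX, UV, UW, UX, VW, VX
  2-simplices (18): PQT, PQU, PSW, PSX, PTW, PUX, QRS, QRT, QSV, QUV, RSW, RTX, RUW, RUX, SVX, TVW, TVX, UVW

Hence C_0 ≅ Z^9, C_1 ≅ Z^27, C_2 ≅ Z^18.

Boundary ∂_1: C_1 → C_0 is given by ∂[p,q] = [q] − [p]. For instance
  ∂UV = V − U.
As a 9×27 matrix over Z this has rank 8, with invariant factors (1,1,1,1,1,1,1,1).

∂_2: C_2 → C_1 acts by ∂[p,q,r] = [q,r] − [p,r] + [p,q]. For instance
  ∂PSX = SX − PX + PS,
  ∂PQU = QU − PU + PQ.
As a 27×18 matrix over Z this has rank 17, with invariant factors (1,1,1,1,1,1,1,1,1,1,1,1,1,1,1,1,1).

From H_k ≅ ker(∂_k) / im(∂_{k+1}) we obtain:

  H_0: rank C_0 − rank ∂_1 = 9 − 8 = 1, and the invariant factors of ∂_1 are all 1, so H_0 ≅ Z.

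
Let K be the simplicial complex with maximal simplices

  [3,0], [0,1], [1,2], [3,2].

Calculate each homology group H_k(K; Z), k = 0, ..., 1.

H_0 = Z,  H_1 = Z.

Order the vertices as 0 < 1 < 2 < 3. Listing each simplex with vertices in this order, K has dimension 1 with simplices:

  0-simplices (4): [0], [1], [2], [3]
  1-simplices (4): [0,1], [0,3], [1,2], [2,3]

so the chain groups are C_0 ≅ Z^4, C_1 ≅ Z^4.

Boundary ∂_1: C_1 → C_0 sends each edge [p,q] (with p < q) to q − p. For instance
  ∂[2,3] = [3] − [2].
The resulting 4×4 matrix has rank 3, and its Smith normal form has invariant factors (1,1,1).

From H_k ≅ ker(∂_k) / im(∂_{k+1}) we obtain:

  H_0: rank C_0 − rank ∂_1 = 4 − 3 = 1, and the invariant factors of ∂_1 are all 1, so H_0 ≅ Z.
  H_1: rank ker ∂_1 − rank ∂_2 = (4 − 3) − 0 = 1, and there is no ∂_2, so H_1 ≅ Z.

As a check, the Euler characteristic is 4 − 4 = 0, which agrees with 1 − 1 = 0.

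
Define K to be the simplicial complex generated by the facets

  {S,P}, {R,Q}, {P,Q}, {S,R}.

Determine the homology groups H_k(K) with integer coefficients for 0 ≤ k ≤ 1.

H_0 = Z,  H_1 = Z.

Order the vertices as P < Q < R < S. Listing each simplex with vertices in this order, K has dimension 1 with simplices:

  0-simplices (4): P, Q, R, S
  1-simplices (4): PQ, PS, QR, RS

giving chain groups C_0 ≅ Z^4, C_1 ≅ Z^4.

∂_1: C_1 → C_0 maps an edge to its endpoints' difference, ∂[p,q] = q − p. For instance
  ∂RS = S − R.
This gives a 4×4 integer matrix of rank 3; reducing to Smith normal form yields diagonal entries (1,1,1).

From H_k ≅ ker(∂_k) / im(∂_{k+1}) we obtain:

  H_0: rank C_0 − rank ∂_1 = 4 − 3 = 1, and the invariant factors of ∂_1 are all 1, so H_0 = Z.
  H_1: rank ker ∂_1 − rank ∂_2 = (4 − 3) − 0 = 1, and there is no ∂_2, so H_1 = Z.

(K is a triangulation of the circle S^1.)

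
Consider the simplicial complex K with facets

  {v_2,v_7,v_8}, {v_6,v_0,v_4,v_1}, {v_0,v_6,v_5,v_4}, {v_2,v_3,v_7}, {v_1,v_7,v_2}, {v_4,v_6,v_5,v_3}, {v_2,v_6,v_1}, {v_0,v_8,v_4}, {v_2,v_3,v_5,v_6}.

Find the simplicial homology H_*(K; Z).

H_0 = Z,  H_1 = Z,  H_2 = 0,  H_3 = 0.

Fix the vertex order v_0 < v_1 < v_2 < v_3 < v_4 < v_5 < v_6 < v_7 < v_8 and write every simplex with vertices in increasing order. Then dim K = 3 and the simplices of K are:

  0-simplices (9): [v_0], [v_1], [v_2], [v_3], [v_4], [v_5], [v_6], [v_7], [v_8]
  1-simplices (23): (23 of them)
  2-simplices (18): (18 of them)
  3-simplices (4): [v_0,v_1,v_4,v_6], [v_0,v_4,v_5,v_6], [v_2,v_3,v_5,v_6], [v_3,v_4,v_5,v_6]

so the chain groups are C_0 ≅ Z^9, C_1 ≅ Z^23, C_2 ≅ Z^18, C_3 ≅ Z^4.

The boundary map ∂_1: C_1 → C_0 is given by ∂[p,q] = [q] − [p]. For instance
  ∂[v_2,v_5] = [v_5] − [v_2].
The 9×23 boundary matrix has rank 8 and Smith normal form diag(1,1,1,1,1,1,1,1).

∂_2: C_2 → C_1 acts by ∂[p,q,r] = [q,r] − [p,r] + [p,q]. For instance
  ∂[v_3,v_4,v_5] = [v_4,v_5] − [v_3,v_5] + [v_3,v_4],
  ∂[v_2,v_5,v_6] = [v_5,v_6] − [v_2,v_6] + [v_2,v_5].
The resulting 23×18 matrix has rank 14, and its Smith normal form has invariant factors (1,1,1,1,1,1,1,1,1,1,1,1,1,1).

∂_3: C_3 → C_2 sends each 3-simplex σ to the alternating sum Σ_i (−1)^i (σ with its i-th vertex removed). For instance
  ∂[v_0,v_4,v_5,v_6] = [v_4,v_5,v_6] − [v_0,v_5,v_6] + [v_0,v_4,v_6] − [v_0,v_4,v_5],
  ∂[v_2,v_3,v_5,v_6] = [v_3,v_5,v_6] − [v_2,v_5,v_6] + [v_2,v_3,v_6] − [v_2,v_3,v_5].
As a 18×4 matrix over Z this has rank 4, with invariant factors (1,1,1,1).

Reading off H_k = ker ∂_k / im ∂_{k+1}:

  H_0: rank C_0 − rank ∂_1 = 9 − 8 = 1, and the invariant factors of ∂_1 are all 1, so H_0 ≅ Z.
  H_1: rank ker ∂_1 − rank ∂_2 = (23 − 8) − 14 = 1, and the invariant factors of ∂_2 are all 1, so H_1 ≅ Z.
  H_2: rank ker ∂_2 − rank ∂_3 = (18 − 14) − 4 = 0, and the invariant factors of ∂_3 are all 1, so H_2 ≅ 0.
  H_3: rank ker ∂_3 − rank ∂_4 = (4 − 4) − 0 = 0, and there is no ∂_4, so H_3 ≅ 0.

As a check, the Euler characteristic is 9 − 23 + 18 − 4 = 0, which agrees with 1 − 1 + 0 − 0 = 0.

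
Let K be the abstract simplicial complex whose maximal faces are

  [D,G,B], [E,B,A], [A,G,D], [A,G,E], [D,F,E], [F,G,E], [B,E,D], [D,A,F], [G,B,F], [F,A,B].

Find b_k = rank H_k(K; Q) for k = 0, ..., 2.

b_0 = 1, b_1 = 0, b_2 = 0.

K has 6 vertices, 15 edges, 10 triangles.
rank ∂_0 = 0, rank ∂_1 = 5 ⇒ b_0 = 6 − 0 − 5 = 1; all invariant factors of ∂_1 are 1 so no torsion. So H_0 = Z.
rank ∂_1 = 5, rank ∂_2 = 10 ⇒ b_1 = 15 − 5 − 10 = 0; ∂_2 has invariant factor(s) [2] giving torsion. So H_1 = Z/2.
rank ∂_2 = 10, rank ∂_3 = 0 ⇒ b_2 = 10 − 10 − 0 = 0. So H_2 = 0.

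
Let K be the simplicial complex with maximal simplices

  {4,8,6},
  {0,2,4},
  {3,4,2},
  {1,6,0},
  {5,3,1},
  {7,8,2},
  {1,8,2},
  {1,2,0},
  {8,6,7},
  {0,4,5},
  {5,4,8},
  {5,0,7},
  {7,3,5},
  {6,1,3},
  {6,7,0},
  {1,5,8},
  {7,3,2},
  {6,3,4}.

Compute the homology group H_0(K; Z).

H_0 = Z.

Take the total order 0 < 1 < 2 < 3 < 4 < 5 < 6 < 7 < 8 on the vertex set. Then K (dimension 2) consists of the simplices:

  0-simplices (9): [0], [1], [2], [3], [4], [5], [6], [7], [8]
  1-simplices (27): (27 of them)
  2-simplices (18): [0,1,2], [0,1,6], [0,2,4], [0,4,5], [0,5,7], [0,6,7], [1,2,8], [1,3,5], [1,3,6], [1,5,8], [2,3,4], [2,3,7], [2,7,8], [3,4,6], [3,5,7], [4,5,8], [4,6,8], [6,7,8]

so the chain groups are C_0 ≅ Z^9, C_1 ≅ Z^27, C_2 ≅ Z^18.

∂_1: C_1 → C_0 maps an edge to its endpoints' difference, ∂[p,q] = q − p. For instance
  ∂[1,8] = [8] − [1].
As a 9×27 matrix over Z this has rank 8, with invariant factors (1,1,1,1,1,1,1,1).

Boundary ∂_2: C_2 → C_1 acts by ∂[p,q,r] = [q,r] − [p,r] + [p,q]. For instance
  ∂[1,2,8] = [2,8] − [1,8] + [1,2],
  ∂[6,7,8] = [7,8] − [6,8] + [6,7].
The resulting 27×18 matrix has rank 17, and its Smith normal form has invariant factors (1,1,1,1,1,1,1,1,1,1,1,1,1,1,1,1,1).

From H_k ≅ ker(∂_k) / im(∂_{k+1}) we obtain:

  H_0: rank C_0 − rank ∂_1 = 9 − 8 = 1, and the invariant factors of ∂_1 are all 1, so H_0 ≅ Z.

(K is a triangulation of the torus T^2.)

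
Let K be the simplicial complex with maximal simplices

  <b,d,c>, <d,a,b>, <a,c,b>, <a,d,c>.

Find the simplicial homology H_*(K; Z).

Fix the vertex order a < b < c < d and write every simplex with vertices in increasing order. Then dim K = 2 and the simplices of K are:

  0-simplices (4): a, b, c, d
  1-simplices (6): ab, ac, ad, bc, bd, cd
  2-simplices (4): abc, abd, acd, bcd

Hence C_0 ≅ Z^4, C_1 ≅ Z^6, C_2 ≅ Z^4.

Boundary ∂_1: C_1 → C_0 maps an edge to its endpoints' difference, ∂[p,q] = q − p.
The resulting 4×6 matrix has rank 3, and its Smith normal form has invariant factors (1,1,1).

∂_2: C_2 → C_1 acts by ∂[p,q,r] = [q,r] − [p,r] + [p,q]. For instance
  ∂abc = bc − ac + ab,
  ∂acd = cd − ad + ac.
This gives a 6×4 integer matrix of rank 3; reducing to Smith normal form yields diagonal entries (1,1,1).

From H_k ≅ ker(∂_k) / im(∂_{k+1}) we obtain:

  H_0: rank C_0 − rank ∂_1 = 4 − 3 = 1, and the invariant factors of ∂_1 are all 1, so H_0 = Z.
  H_1: rank ker ∂_1 − rank ∂_2 = (6 − 3) − 3 = 0, and the invariant factors of ∂_2 are all 1, so H_1 = 0.
  H_2: rank ker ∂_2 − rank ∂_3 = (4 − 3) − 0 = 1, and there is no ∂_3, so H_2 = Z.

(K is a triangulation of the 2-sphere S^2.)

H_0 ≅ Z,  H_1 = 0,  H_2 ≅ Z.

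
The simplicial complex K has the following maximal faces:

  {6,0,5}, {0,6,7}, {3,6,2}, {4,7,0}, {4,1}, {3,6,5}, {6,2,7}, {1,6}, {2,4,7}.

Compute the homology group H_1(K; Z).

Order the vertices as 0 < 1 < 2 < 3 < 4 < 5 < 6 < 7. Listing each simplex with vertices in this order, K has dimension 2 with simplices:

  0-simplices (8): [0], [1], [2], [3], [4], [5], [6], [7]
  1-simplices (15): [0,4], [0,5], [0,6], [0,7], [1,4], [1,6], [2,3], [2,4], [2,6], [2,7], [3,5], [3,6], [4,7], [5,6], [6,7]
  2-simplices (7): [0,4,7], [0,5,6], [0,6,7], [2,3,6], [2,4,7], [2,6,7], [3,5,6]

giving chain groups C_0 ≅ Z^8, C_1 ≅ Z^15, C_2 ≅ Z^7.

Boundary ∂_1: C_1 → C_0 maps an edge to its endpoints' difference, ∂[p,q] = q − p. For instance
  ∂[2,4] = [4] − [2].
As a 8×15 matrix over Z this has rank 7, with invariant factors (1,1,1,1,1,1,1).

Boundary ∂_2: C_2 → C_1 maps a triangle to the signed sum of its edges. For instance
  ∂[2,6,7] = [6,7] − [2,7] + [2,6],
  ∂[0,4,7] = [4,7] − [0,7] + [0,4].
The resulting 15×7 matrix has rank 7, and its Smith normal form has invariant factors (1,1,1,1,1,1,1).

Reading off H_k = ker ∂_k / im ∂_{k+1}:

  H_1: rank ker ∂_1 − rank ∂_2 = (15 − 7) − 7 = 1, and the invariant factors of ∂_2 are all 1, so H_1 = Z.

H_1 ≅ Z.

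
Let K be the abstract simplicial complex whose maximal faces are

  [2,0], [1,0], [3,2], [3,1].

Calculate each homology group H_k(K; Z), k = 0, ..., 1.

H_0 ≅ Z,  H_1 ≅ Z.

Take the total order 0 < 1 < 2 < 3 on the vertex set. Then K (dimension 1) consists of the simplices:

  0-simplices (4): [0], [1], [2], [3]
  1-simplices (4): [0,1], [0,2], [1,3], [2,3]

so the chain groups are C_0 ≅ Z^4, C_1 ≅ Z^4.

∂_1: C_1 → C_0 maps an edge to its endpoints' difference, ∂[p,q] = q − p. For instance
  ∂[0,1] = [1] − [0].
As a 4×4 matrix over Z this has rank 3, with invariant factors (1,1,1).

From H_k ≅ ker(∂_k) / im(∂_{k+1}) we obtain:

  H_0: rank C_0 − rank ∂_1 = 4 − 3 = 1, and the invariant factors of ∂_1 are all 1, so H_0 ≅ Z.
  H_1: rank ker ∂_1 − rank ∂_2 = (4 − 3) − 0 = 1, and there is no ∂_2, so H_1 ≅ Z.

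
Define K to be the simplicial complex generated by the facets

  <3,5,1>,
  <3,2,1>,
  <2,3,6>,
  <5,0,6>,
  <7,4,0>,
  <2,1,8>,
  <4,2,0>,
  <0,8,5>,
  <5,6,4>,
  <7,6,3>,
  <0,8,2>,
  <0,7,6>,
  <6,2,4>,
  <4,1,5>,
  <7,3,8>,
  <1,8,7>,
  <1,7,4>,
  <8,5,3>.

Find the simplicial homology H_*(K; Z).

K has 9 vertices, 27 edges, 18 triangles.
rank ∂_0 = 0, rank ∂_1 = 8 ⇒ b_0 = 9 − 0 − 8 = 1; all invariant factors of ∂_1 are 1 so no torsion. So H_0 = Z.
rank ∂_1 = 8, rank ∂_2 = 18 ⇒ b_1 = 27 − 8 − 18 = 1; ∂_2 has invariant factor(s) [2] giving torsion. So H_1 = Z ⊕ Z/2Z.
rank ∂_2 = 18, rank ∂_3 = 0 ⇒ b_2 = 18 − 18 − 0 = 0. So H_2 = 0.

H_0 = Z,  H_1 = Z ⊕ Z/2Z,  H_2 = 0.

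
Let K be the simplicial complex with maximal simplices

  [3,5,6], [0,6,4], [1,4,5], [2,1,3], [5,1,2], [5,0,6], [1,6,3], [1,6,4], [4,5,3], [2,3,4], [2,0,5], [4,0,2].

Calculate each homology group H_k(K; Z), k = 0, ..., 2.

Fix the vertex order 0 < 1 < 2 < 3 < 4 < 5 < 6 and write every simplex with vertices in increasing order. Then dim K = 2 and the simplices of K are:

  0-simplices (7): [0], [1], [2], [3], [4], [5], [6]
  1-simplices (18): [0,2], [0,4], [0,5], [0,6], [1,2], [1,3], [1,4], [1,5], [1,6], [2,3], [2,4], [2,5], [3,4], [3,5], [3,6], [4,5], [4,6], [5,6]
  2-simplices (12): [0,2,4], [0,2,5], [0,4,6], [0,5,6], [1,2,3], [1,2,5], [1,3,6], [1,4,5], [1,4,6], [2,3,4], [3,4,5], [3,5,6]

giving chain groups C_0 ≅ Z^7, C_1 ≅ Z^18, C_2 ≅ Z^12.

Boundary ∂_1: C_1 → C_0 is given by ∂[p,q] = [q] − [p]. For instance
  ∂[3,6] = [6] − [3].
The resulting 7×18 matrix has rank 6, and its Smith normal form has invariant factors (1,1,1,1,1,1).

Boundary ∂_2: C_2 → C_1 maps a triangle to the signed sum of its edges. For instance
  ∂[0,2,4] = [2,4] − [0,4] + [0,2],
  ∂[1,2,3] = [2,3] − [1,3] + [1,2].
As a 18×12 matrix over Z this has rank 12, with invariant factors (1,1,1,1,1,1,1,1,1,1,1,2).

Computing H_k = (kernel of ∂_k) / (image of ∂_{k+1}):

  H_0: rank C_0 − rank ∂_1 = 7 − 6 = 1, and the invariant factors of ∂_1 are all 1, so H_0 = Z.
  H_1: rank ker ∂_1 − rank ∂_2 = (18 − 6) − 12 = 0, and ∂_2 has invariant factor 2 > 1, so H_1 = Z/2Z.
  H_2: rank ker ∂_2 − rank ∂_3 = (12 − 12) − 0 = 0, and there is no ∂_3, so H_2 = 0.

(K is a triangulation of the real projective plane RP^2.)

H_0 = Z,  H_1 = Z/2Z,  H_2 = 0.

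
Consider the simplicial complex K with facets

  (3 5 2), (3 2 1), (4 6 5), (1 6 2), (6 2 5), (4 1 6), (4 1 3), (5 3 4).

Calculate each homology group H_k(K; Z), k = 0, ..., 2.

H_0 ≅ Z,  H_1 = 0,  H_2 ≅ Z.

Fix the vertex order 1 < 2 < 3 < 4 < 5 < 6 and write every simplex with vertices in increasing order. Then dim K = 2 and the simplices of K are:

  0-simplices (6): [1], [2], [3], [4], [5], [6]
  1-simplices (12): [1,2], [1,3], [1,4], [1,6], [2,3], [2,5], [2,6], [3,4], [3,5], [4,5], [4,6], [5,6]
  2-simplices (8): [1,2,3], [1,2,6], [1,3,4], [1,4,6], [2,3,5], [2,5,6], [3,4,5], [4,5,6]

giving chain groups C_0 ≅ Z^6, C_1 ≅ Z^12, C_2 ≅ Z^8.

Boundary ∂_1: C_1 → C_0 maps an edge to its endpoints' difference, ∂[p,q] = q − p. For instance
  ∂[3,5] = [5] − [3].
The 6×12 boundary matrix has rank 5 and Smith normal form diag(1,1,1,1,1).

The boundary map ∂_2: C_2 → C_1 sends each 2-simplex [p,q,r] to [q,r] − [p,r] + [p,q]. For instance
  ∂[2,3,5] = [3,5] − [2,5] + [2,3],
  ∂[1,2,6] = [2,6] − [1,6] + [1,2].
This gives a 12×8 integer matrix of rank 7; reducing to Smith normal form yields diagonal entries (1,1,1,1,1,1,1).

Reading off H_k = ker ∂_k / im ∂_{k+1}:

  H_0: rank C_0 − rank ∂_1 = 6 − 5 = 1, and the invariant factors of ∂_1 are all 1, so H_0 = Z.
  H_1: rank ker ∂_1 − rank ∂_2 = (12 − 5) − 7 = 0, and the invariant factors of ∂_2 are all 1, so H_1 = 0.
  H_2: rank ker ∂_2 − rank ∂_3 = (8 − 7) − 0 = 1, and there is no ∂_3, so H_2 = Z.

(K is a triangulation of the 2-sphere S^2.)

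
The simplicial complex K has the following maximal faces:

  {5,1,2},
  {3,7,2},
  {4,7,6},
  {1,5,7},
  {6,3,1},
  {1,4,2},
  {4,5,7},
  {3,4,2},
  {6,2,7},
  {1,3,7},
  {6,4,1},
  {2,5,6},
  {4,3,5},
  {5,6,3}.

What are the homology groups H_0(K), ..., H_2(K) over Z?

Fix the vertex order 1 < 2 < 3 < 4 < 5 < 6 < 7 and write every simplex with vertices in increasing order. Then dim K = 2 and the simplices of K are:

  0-simplices (7): [1], [2], [3], [4], [5], [6], [7]
  1-simplices (21): [1,2], [1,3], [1,4], [1,5], [1,6], [1,7], [2,3], [2,4], [2,5], [2,6], [2,7], [3,4], [3,5], [3,6], [3,7], [4,5], [4,6], [4,7], [5,6], [5,7], [6,7]
  2-simplices (14): [1,2,4], [1,2,5], [1,3,6], [1,3,7], [1,4,6], [1,5,7], [2,3,4], [2,3,7], [2,5,6], [2,6,7], [3,4,5], [3,5,6], [4,5,7], [4,6,7]

giving chain groups C_0 ≅ Z^7, C_1 ≅ Z^21, C_2 ≅ Z^14.

∂_1: C_1 → C_0 maps an edge to its endpoints' difference, ∂[p,q] = q − p. For instance
  ∂[5,6] = [6] − [5].
The 7×21 boundary matrix has rank 6 and Smith normal form diag(1,1,1,1,1,1).

∂_2: C_2 → C_1 sends each 2-simplex [p,q,r] to [q,r] − [p,r] + [p,q]. For instance
  ∂[1,2,4] = [2,4] − [1,4] + [1,2],
  ∂[1,3,6] = [3,6] − [1,6] + [1,3].
As a 21×14 matrix over Z this has rank 13, with invariant factors (1,1,1,1,1,1,1,1,1,1,1,1,1).

Now H_k = ker ∂_k / im ∂_{k+1}, so:

  H_0: rank C_0 − rank ∂_1 = 7 − 6 = 1, and the invariant factors of ∂_1 are all 1, so H_0 ≅ Z.
  H_1: rank ker ∂_1 − rank ∂_2 = (21 − 6) − 13 = 2, and the invariant factors of ∂_2 are all 1, so H_1 ≅ Z^2.
  H_2: rank ker ∂_2 − rank ∂_3 = (14 − 13) − 0 = 1, and there is no ∂_3, so H_2 ≅ Z.

H_0 = Z,  H_1 = Z^2,  H_2 = Z.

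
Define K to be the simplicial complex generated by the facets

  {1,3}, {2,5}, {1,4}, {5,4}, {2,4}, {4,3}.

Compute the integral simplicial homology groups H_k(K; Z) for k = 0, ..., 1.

We work with the vertex ordering 1 < 2 < 3 < 4 < 5. The simplices of K, each written with vertices in increasing order, are:

  0-simplices (5): [1], [2], [3], [4], [5]
  1-simplices (6): [1,3], [1,4], [2,4], [2,5], [3,4], [4,5]

giving chain groups C_0 ≅ Z^5, C_1 ≅ Z^6.

The boundary map ∂_1: C_1 → C_0 is given by ∂[p,q] = [q] − [p]. For instance
  ∂[1,4] = [4] − [1].
The resulting 5×6 matrix has rank 4, and its Smith normal form has invariant factors (1,1,1,1).

Computing H_k = (kernel of ∂_k) / (image of ∂_{k+1}):

  H_0: rank C_0 − rank ∂_1 = 5 − 4 = 1, and the invariant factors of ∂_1 are all 1, so H_0 = Z.
  H_1: rank ker ∂_1 − rank ∂_2 = (6 − 4) − 0 = 2, and there is no ∂_2, so H_1 = Z^2.

As a check, the Euler characteristic is 5 − 6 = -1, which agrees with 1 − 2 = -1.
(K is a triangulation of a wedge of 2 circles.)

H_0 = Z,  H_1 = Z^2.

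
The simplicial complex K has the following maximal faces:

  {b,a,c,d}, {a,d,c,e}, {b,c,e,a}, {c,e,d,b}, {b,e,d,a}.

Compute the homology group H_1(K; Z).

H_1 ≅ 0.

Take the total order a < b < c < d < e on the vertex set. Then K (dimension 3) consists of the simplices:

  0-simplices (5): a, b, c, d, e
  1-simplices (10): ab, ac, ad, ae, bc, bd, be, cd, ce, de
  2-simplices (10): abc, abd, abe, acd, ace, ade, bcd, bce, bde, cde
  3-simplices (5): abcd, abce, abde, acde, bcde

giving chain groups C_0 ≅ Z^5, C_1 ≅ Z^10, C_2 ≅ Z^10, C_3 ≅ Z^5.

The boundary map ∂_1: C_1 → C_0 sends each edge [p,q] (with p < q) to q − p. For instance
  ∂ce = e − c.
The 5×10 boundary matrix has rank 4 and Smith normal form diag(1,1,1,1).

The boundary map ∂_2: C_2 → C_1 sends each 2-simplex [p,q,r] to [q,r] − [p,r] + [p,q]. For instance
  ∂abe = be − ae + ab,
  ∂bcd = cd − bd + bc.
The 10×10 boundary matrix has rank 6 and Smith normal form diag(1,1,1,1,1,1).

∂_3: C_3 → C_2 sends each 3-simplex σ to the alternating sum Σ_i (−1)^i (σ with its i-th vertex removed). For instance
  ∂bcde = cde − bde + bce − bcd,
  ∂acde = cde − ade + ace − acd.
The 10×5 boundary matrix has rank 4 and Smith normal form diag(1,1,1,1).

Reading off H_k = ker ∂_k / im ∂_{k+1}:

  H_1: rank ker ∂_1 − rank ∂_2 = (10 − 4) − 6 = 0, and the invariant factors of ∂_2 are all 1, so H_1 ≅ 0.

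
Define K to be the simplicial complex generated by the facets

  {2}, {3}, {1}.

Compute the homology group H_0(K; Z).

Fix the vertex order 1 < 2 < 3 and write every simplex with vertices in increasing order. Then dim K = 0 and the simplices of K are:

  0-simplices (3): [1], [2], [3]

giving chain groups C_0 ≅ Z^3.

Reading off H_k = ker ∂_k / im ∂_{k+1}:

  H_0: rank C_0 − rank ∂_1 = 3 − 0 = 3, and there is no ∂_1, so H_0 = Z^3.

(K is a triangulation of a set of 3 points.)

H_0 ≅ Z^3.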